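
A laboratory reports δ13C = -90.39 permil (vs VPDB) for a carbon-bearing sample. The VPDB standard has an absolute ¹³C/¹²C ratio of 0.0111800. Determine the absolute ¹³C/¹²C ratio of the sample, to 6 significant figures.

0.0101694

R_sample = R_standard × (δ13C/1000 + 1)
R_sample = 0.0111800 × (-90.39/1000 + 1) = 0.0111800 × 0.909610
R_sample = 0.0101694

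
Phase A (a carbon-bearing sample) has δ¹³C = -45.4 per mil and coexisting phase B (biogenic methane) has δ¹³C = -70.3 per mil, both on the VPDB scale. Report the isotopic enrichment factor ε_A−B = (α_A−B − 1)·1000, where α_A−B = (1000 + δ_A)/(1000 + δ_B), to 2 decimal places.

26.78 per mil

α_A−B = (1000 + -45.4) / (1000 + -70.3) = 954.6 / 929.7 = 1.026783
ε_A−B = (1.026783 − 1) × 1000 = 26.783 per mil
(The approximation ε ≈ δ_A − δ_B would give 24.9 per mil.)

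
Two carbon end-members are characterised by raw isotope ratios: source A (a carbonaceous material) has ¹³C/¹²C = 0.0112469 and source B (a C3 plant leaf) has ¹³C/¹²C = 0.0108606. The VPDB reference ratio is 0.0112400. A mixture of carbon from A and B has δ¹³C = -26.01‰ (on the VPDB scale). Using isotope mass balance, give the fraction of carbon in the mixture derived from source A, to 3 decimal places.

δ_A = (0.0112469/0.0112400 − 1)×1000 = (1.000614 − 1)×1000 = 0.614‰
δ_B = (0.0108606/0.0112400 − 1)×1000 = (0.966246 − 1)×1000 = -33.754‰
f_A = (δ_mix − δ_B)/(δ_A − δ_B) = (-26.01 − (-33.754))/(0.614 − (-33.754))
f_A = 7.744 / 34.368 = 0.2253

0.225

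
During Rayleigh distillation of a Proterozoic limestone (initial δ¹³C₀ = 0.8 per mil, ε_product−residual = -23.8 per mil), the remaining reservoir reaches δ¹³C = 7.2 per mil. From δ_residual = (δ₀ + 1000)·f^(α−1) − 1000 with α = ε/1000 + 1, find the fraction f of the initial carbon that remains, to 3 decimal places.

α − 1 = ε/1000 = -0.0238
(δ_res + 1000)/(δ₀ + 1000) = (7.2 + 1000)/(0.8 + 1000) = 1007.2/1000.8 = 1.006395
f = 1.006395^(1/-0.0238) = exp(ln(1.006395)/-0.0238) = exp(0.00637/-0.0238)
f = exp(-0.2678) = 0.7650

0.765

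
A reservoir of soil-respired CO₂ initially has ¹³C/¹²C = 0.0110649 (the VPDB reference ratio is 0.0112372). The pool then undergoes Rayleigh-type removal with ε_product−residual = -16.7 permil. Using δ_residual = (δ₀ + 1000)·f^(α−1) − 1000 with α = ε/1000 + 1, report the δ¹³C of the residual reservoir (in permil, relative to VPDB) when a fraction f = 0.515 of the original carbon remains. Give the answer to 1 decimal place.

-4.4 permil

δ₀ = (0.0110649/0.0112372 − 1)×1000 = (0.984667 − 1)×1000 = -15.333 permil
α − 1 = ε/1000 = -0.0167
f^(α−1) = 0.515^(-0.0167) = 1.011144
δ_res = (-15.333 + 1000) × 1.011144 − 1000 = 995.640 − 1000 = -4.36 permil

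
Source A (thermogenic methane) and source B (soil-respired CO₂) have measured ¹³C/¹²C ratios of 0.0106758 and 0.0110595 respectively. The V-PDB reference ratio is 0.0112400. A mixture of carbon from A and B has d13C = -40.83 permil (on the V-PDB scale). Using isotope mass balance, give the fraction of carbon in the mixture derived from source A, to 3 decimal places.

δ_A = (0.0106758/0.0112400 − 1)×1000 = (0.949804 − 1)×1000 = -50.196 permil
δ_B = (0.0110595/0.0112400 − 1)×1000 = (0.983941 − 1)×1000 = -16.059 permil
f_A = (δ_mix − δ_B)/(δ_A − δ_B) = (-40.83 − (-16.059))/(-50.196 − (-16.059))
f_A = -24.771 / -34.137 = 0.7256

0.726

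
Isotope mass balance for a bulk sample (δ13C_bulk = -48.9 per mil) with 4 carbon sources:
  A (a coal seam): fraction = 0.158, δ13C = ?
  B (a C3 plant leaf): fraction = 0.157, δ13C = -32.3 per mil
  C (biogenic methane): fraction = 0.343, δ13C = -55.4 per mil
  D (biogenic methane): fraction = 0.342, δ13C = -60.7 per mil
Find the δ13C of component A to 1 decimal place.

Isotope mass balance: δ_bulk = Σ fᵢ·δᵢ.
-48.9 = 0.158×δ_A + 0.157×(-32.3) + 0.343×(-55.4) + 0.342×(-60.7)
0.158·δ_A = -48.9 − (-44.833) = -4.067
δ_A = -4.067 / 0.158 = -25.74 per mil

-25.7 per mil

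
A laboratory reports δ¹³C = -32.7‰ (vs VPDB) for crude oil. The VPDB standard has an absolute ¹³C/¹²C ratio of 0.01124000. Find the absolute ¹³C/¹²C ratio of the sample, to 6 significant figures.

R_sample = R_standard × (δ¹³C/1000 + 1)
R_sample = 0.01124000 × (-32.7/1000 + 1) = 0.01124000 × 0.967300
R_sample = 0.0108725

0.0108725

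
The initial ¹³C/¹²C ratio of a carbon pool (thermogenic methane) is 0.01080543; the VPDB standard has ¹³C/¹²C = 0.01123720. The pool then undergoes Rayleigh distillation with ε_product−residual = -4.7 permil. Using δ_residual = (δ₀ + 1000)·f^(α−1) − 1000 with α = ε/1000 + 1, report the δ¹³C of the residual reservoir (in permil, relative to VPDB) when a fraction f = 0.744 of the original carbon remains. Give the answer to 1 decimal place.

δ₀ = (0.01080543/0.01123720 − 1)×1000 = (0.961577 − 1)×1000 = -38.423 permil
α − 1 = ε/1000 = -0.0047
f^(α−1) = 0.744^(-0.0047) = 1.001391
δ_res = (-38.423 + 1000) × 1.001391 − 1000 = 962.914 − 1000 = -37.09 permil

-37.1 permil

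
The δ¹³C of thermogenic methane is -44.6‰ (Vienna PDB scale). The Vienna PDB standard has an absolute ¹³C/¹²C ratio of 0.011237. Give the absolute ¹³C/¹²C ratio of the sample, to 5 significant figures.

0.010736

R_sample = R_standard × (δ¹³C/1000 + 1)
R_sample = 0.011237 × (-44.6/1000 + 1) = 0.011237 × 0.955400
R_sample = 0.0107358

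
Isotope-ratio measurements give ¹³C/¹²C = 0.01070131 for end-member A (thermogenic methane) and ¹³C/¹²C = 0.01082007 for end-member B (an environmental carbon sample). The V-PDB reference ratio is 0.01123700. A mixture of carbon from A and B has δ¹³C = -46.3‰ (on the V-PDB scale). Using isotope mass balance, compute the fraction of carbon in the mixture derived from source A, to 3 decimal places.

0.870

δ_A = (0.01070131/0.01123700 − 1)×1000 = (0.952328 − 1)×1000 = -47.672‰
δ_B = (0.01082007/0.01123700 − 1)×1000 = (0.962897 − 1)×1000 = -37.103‰
f_A = (δ_mix − δ_B)/(δ_A − δ_B) = (-46.3 − (-37.103))/(-47.672 − (-37.103))
f_A = -9.197 / -10.569 = 0.8702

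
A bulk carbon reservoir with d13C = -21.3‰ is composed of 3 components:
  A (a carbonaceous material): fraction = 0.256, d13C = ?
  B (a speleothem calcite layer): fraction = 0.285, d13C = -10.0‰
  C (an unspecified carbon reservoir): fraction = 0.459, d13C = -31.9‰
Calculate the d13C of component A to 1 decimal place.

Isotope mass balance: δ_bulk = Σ fᵢ·δᵢ.
-21.3 = 0.256×δ_A + 0.285×(-10.0) + 0.459×(-31.9)
0.256·δ_A = -21.3 − (-17.492) = -3.808
δ_A = -3.808 / 0.256 = -14.87‰

-14.9‰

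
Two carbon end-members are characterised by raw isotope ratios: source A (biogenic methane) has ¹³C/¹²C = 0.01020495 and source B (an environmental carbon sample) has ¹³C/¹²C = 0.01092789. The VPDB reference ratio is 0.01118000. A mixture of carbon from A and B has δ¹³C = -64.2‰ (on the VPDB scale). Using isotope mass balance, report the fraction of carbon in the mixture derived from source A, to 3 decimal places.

0.644

δ_A = (0.01020495/0.01118000 − 1)×1000 = (0.912786 − 1)×1000 = -87.214‰
δ_B = (0.01092789/0.01118000 − 1)×1000 = (0.977450 − 1)×1000 = -22.550‰
f_A = (δ_mix − δ_B)/(δ_A − δ_B) = (-64.2 − (-22.550))/(-87.214 − (-22.550))
f_A = -41.650 / -64.664 = 0.6441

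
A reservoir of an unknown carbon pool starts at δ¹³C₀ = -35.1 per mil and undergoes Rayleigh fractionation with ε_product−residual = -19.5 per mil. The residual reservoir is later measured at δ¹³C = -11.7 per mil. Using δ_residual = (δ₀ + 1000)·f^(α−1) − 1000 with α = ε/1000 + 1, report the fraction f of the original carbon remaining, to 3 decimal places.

α − 1 = ε/1000 = -0.0195
(δ_res + 1000)/(δ₀ + 1000) = (-11.7 + 1000)/(-35.1 + 1000) = 988.3/964.9 = 1.024251
f = 1.024251^(1/-0.0195) = exp(ln(1.024251)/-0.0195) = exp(0.02396/-0.0195)
f = exp(-1.2288) = 0.2926

0.293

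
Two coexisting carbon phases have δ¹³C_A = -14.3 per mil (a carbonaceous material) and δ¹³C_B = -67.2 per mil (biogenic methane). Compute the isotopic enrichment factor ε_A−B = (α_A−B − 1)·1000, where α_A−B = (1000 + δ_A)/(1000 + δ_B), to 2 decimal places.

α_A−B = (1000 + -14.3) / (1000 + -67.2) = 985.7 / 932.8 = 1.056711
ε_A−B = (1.056711 − 1) × 1000 = 56.711 per mil
(The approximation ε ≈ δ_A − δ_B would give 52.9 per mil.)

56.71 per mil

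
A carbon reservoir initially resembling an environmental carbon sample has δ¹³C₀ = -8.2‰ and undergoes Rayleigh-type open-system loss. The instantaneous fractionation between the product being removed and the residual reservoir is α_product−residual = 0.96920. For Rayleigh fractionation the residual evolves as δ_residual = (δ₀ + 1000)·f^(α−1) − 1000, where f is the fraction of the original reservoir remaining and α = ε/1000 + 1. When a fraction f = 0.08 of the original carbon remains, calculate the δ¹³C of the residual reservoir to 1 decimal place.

72.0‰

Rayleigh residual: δ_res = (δ₀ + 1000)·f^(α−1) − 1000
α − 1 = -0.03080
f^(α−1) = 0.08^(-0.03080) = 1.080898
δ_res = (-8.2 + 1000) × 1.080898 − 1000 = 1072.035 − 1000 = 72.03‰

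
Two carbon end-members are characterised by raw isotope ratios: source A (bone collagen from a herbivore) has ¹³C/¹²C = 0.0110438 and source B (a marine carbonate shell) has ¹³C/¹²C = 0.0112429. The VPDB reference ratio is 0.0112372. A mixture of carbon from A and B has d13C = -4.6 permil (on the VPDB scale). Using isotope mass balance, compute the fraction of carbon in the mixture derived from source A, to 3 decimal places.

0.288

δ_A = (0.0110438/0.0112372 − 1)×1000 = (0.982789 − 1)×1000 = -17.211 permil
δ_B = (0.0112429/0.0112372 − 1)×1000 = (1.000507 − 1)×1000 = 0.507 permil
f_A = (δ_mix − δ_B)/(δ_A − δ_B) = (-4.6 − (0.507))/(-17.211 − (0.507))
f_A = -5.107 / -17.718 = 0.2883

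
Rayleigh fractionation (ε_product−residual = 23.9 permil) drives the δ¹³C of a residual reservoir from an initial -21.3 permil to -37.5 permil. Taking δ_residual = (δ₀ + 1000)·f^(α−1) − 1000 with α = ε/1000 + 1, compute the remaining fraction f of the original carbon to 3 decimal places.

α − 1 = ε/1000 = 0.0239
(δ_res + 1000)/(δ₀ + 1000) = (-37.5 + 1000)/(-21.3 + 1000) = 962.5/978.7 = 0.983447
f = 0.983447^(1/0.0239) = exp(ln(0.983447)/0.0239) = exp(-0.01669/0.0239)
f = exp(-0.6984) = 0.4974

0.497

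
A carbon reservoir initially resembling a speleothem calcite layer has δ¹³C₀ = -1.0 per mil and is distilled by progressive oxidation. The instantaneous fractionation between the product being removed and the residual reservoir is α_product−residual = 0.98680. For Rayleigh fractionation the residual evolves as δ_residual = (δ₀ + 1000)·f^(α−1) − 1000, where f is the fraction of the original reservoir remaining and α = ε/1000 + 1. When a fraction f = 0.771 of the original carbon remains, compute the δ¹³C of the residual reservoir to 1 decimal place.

Rayleigh residual: δ_res = (δ₀ + 1000)·f^(α−1) − 1000
α − 1 = -0.01320
f^(α−1) = 0.771^(-0.01320) = 1.003439
δ_res = (-1.0 + 1000) × 1.003439 − 1000 = 1002.435 − 1000 = 2.44 per mil

2.4 per mil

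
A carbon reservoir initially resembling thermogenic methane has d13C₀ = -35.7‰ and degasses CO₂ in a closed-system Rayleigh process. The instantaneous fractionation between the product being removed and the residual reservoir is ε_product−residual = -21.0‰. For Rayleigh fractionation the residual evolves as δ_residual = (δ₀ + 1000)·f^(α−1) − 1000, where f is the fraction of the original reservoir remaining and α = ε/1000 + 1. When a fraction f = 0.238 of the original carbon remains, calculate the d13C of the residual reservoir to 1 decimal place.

Rayleigh residual: δ_res = (δ₀ + 1000)·f^(α−1) − 1000
α = ε/1000 + 1 = 0.97900, so α − 1 = -0.02100
f^(α−1) = 0.238^(-0.02100) = 1.030604
δ_res = (-35.7 + 1000) × 1.030604 − 1000 = 993.812 − 1000 = -6.19‰

-6.2‰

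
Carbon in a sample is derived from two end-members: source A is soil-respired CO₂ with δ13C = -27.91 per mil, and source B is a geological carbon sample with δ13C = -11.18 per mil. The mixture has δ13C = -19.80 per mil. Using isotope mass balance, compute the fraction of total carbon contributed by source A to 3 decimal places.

0.515

δ_mix = f_A·δ_A + (1 − f_A)·δ_B  ⇒  f_A = (δ_mix − δ_B)/(δ_A − δ_B)
f_A = (-19.80 − (-11.18)) / (-27.91 − (-11.18))
f_A = -8.62 / -16.73 = 0.5152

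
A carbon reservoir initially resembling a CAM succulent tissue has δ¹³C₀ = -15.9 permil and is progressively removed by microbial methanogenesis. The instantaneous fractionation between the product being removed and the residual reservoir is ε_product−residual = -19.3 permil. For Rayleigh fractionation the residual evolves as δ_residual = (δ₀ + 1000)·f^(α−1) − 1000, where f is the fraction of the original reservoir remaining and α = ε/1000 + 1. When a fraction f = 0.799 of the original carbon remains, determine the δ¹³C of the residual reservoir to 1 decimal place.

Rayleigh residual: δ_res = (δ₀ + 1000)·f^(α−1) − 1000
α = ε/1000 + 1 = 0.98070, so α − 1 = -0.01930
f^(α−1) = 0.799^(-0.01930) = 1.004340
δ_res = (-15.9 + 1000) × 1.004340 − 1000 = 988.371 − 1000 = -11.63 permil

-11.6 permil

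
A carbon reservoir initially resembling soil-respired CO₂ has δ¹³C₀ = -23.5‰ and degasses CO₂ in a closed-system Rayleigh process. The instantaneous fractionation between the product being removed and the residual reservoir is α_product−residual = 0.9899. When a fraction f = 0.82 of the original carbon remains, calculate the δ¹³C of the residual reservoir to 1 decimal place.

-21.5‰

Rayleigh residual: δ_res = (δ₀ + 1000)·f^(α−1) − 1000
α − 1 = -0.01010
f^(α−1) = 0.82^(-0.01010) = 1.002006
δ_res = (-23.5 + 1000) × 1.002006 − 1000 = 978.459 − 1000 = -21.54‰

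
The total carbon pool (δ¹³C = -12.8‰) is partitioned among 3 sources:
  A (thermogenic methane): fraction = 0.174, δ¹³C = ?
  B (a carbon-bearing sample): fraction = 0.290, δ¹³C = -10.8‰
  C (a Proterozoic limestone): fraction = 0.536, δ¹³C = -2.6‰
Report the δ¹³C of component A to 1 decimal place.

-47.6‰

Isotope mass balance: δ_bulk = Σ fᵢ·δᵢ.
-12.8 = 0.174×δ_A + 0.290×(-10.8) + 0.536×(-2.6)
0.174·δ_A = -12.8 − (-4.526) = -8.274
δ_A = -8.274 / 0.174 = -47.55‰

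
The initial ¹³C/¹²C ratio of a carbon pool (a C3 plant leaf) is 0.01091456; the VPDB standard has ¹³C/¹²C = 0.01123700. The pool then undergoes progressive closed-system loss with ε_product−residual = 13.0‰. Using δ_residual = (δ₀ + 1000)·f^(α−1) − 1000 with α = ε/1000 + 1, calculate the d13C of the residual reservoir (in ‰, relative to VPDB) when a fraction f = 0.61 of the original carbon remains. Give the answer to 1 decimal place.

-34.9‰

δ₀ = (0.01091456/0.01123700 − 1)×1000 = (0.971306 − 1)×1000 = -28.694‰
α − 1 = ε/1000 = 0.0130
f^(α−1) = 0.61^(0.0130) = 0.993595
δ_res = (-28.694 + 1000) × 0.993595 − 1000 = 965.084 − 1000 = -34.92‰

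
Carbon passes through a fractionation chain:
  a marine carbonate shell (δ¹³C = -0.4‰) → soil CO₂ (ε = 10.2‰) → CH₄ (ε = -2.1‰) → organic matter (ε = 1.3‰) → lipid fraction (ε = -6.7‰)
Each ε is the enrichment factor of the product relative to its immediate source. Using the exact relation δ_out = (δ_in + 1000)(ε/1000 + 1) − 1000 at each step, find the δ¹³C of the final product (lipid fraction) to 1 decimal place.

step 1: δ = (-0.40 + 1000)·(10.2/1000 + 1) − 1000 = 9.80‰
step 2: δ = (9.80 + 1000)·(-2.1/1000 + 1) − 1000 = 7.68‰
step 3: δ = (7.68 + 1000)·(1.3/1000 + 1) − 1000 = 8.99‰
step 4: δ = (8.99 + 1000)·(-6.7/1000 + 1) − 1000 = 2.23‰

2.2‰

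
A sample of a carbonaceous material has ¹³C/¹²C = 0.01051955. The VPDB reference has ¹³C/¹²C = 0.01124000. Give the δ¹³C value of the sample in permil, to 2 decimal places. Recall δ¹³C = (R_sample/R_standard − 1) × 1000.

δ¹³C = (R_sample / R_standard − 1) × 1000
R_sample / R_standard = 0.01051955 / 0.01124000 = 0.935903
δ¹³C = (0.935903 − 1) × 1000 = -64.097 permil

-64.10 permil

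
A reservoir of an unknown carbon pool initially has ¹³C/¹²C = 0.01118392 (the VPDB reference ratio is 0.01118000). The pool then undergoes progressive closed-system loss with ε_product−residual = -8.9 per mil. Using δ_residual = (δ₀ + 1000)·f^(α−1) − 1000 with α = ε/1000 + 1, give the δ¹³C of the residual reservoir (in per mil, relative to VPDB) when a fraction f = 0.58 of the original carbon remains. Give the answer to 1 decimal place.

δ₀ = (0.01118392/0.01118000 − 1)×1000 = (1.000351 − 1)×1000 = 0.351 per mil
α − 1 = ε/1000 = -0.0089
f^(α−1) = 0.58^(-0.0089) = 1.004860
δ_res = (0.351 + 1000) × 1.004860 − 1000 = 1005.212 − 1000 = 5.21 per mil

5.2 per mil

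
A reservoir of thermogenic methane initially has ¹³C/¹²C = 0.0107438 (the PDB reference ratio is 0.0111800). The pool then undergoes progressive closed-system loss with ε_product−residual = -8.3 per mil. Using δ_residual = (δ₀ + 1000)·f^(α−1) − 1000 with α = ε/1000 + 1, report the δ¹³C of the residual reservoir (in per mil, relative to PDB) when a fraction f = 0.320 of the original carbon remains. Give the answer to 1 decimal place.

δ₀ = (0.0107438/0.0111800 − 1)×1000 = (0.960984 − 1)×1000 = -39.016 per mil
α − 1 = ε/1000 = -0.0083
f^(α−1) = 0.320^(-0.0083) = 1.009502
δ_res = (-39.016 + 1000) × 1.009502 − 1000 = 970.115 − 1000 = -29.88 per mil

-29.9 per mil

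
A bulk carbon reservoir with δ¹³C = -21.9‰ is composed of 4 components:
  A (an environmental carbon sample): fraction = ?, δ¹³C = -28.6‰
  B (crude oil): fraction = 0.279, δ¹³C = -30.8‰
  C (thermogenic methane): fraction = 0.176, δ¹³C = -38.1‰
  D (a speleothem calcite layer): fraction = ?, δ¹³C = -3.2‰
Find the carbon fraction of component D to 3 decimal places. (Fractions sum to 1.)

Let f_D and f_A be the unknown fractions; fractions sum to 1 so f_D + f_A = 0.545.
Mass balance: Σ fᵢ·δᵢ = δ_bulk ⇒ f_D·(-3.2) + f_A·(-28.6) = -21.9 − (-15.299) = -6.601
Substitute f_A = 0.545 − f_D:
f_D·(-3.2 − -28.6) = -6.601 − 0.545×(-28.6) = 8.986
f_D = 8.986 / 25.4 = 0.3538

0.354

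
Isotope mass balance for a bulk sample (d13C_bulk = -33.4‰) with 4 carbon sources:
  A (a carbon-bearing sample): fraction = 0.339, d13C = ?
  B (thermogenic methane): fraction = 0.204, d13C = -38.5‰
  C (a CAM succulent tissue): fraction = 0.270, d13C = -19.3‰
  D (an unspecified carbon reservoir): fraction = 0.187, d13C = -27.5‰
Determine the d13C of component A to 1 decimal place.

-44.8‰

Isotope mass balance: δ_bulk = Σ fᵢ·δᵢ.
-33.4 = 0.339×δ_A + 0.204×(-38.5) + 0.270×(-19.3) + 0.187×(-27.5)
0.339·δ_A = -33.4 − (-18.207) = -15.192
δ_A = -15.192 / 0.339 = -44.82‰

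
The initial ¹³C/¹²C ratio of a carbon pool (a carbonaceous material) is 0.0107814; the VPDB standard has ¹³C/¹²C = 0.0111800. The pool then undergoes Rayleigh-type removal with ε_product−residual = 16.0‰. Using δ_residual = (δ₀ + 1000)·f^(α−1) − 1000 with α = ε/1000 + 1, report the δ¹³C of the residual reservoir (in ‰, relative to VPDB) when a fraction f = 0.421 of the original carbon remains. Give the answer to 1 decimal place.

δ₀ = (0.0107814/0.0111800 − 1)×1000 = (0.964347 − 1)×1000 = -35.653‰
α − 1 = ε/1000 = 0.0160
f^(α−1) = 0.421^(0.0160) = 0.986253
δ_res = (-35.653 + 1000) × 0.986253 − 1000 = 951.091 − 1000 = -48.91‰

-48.9‰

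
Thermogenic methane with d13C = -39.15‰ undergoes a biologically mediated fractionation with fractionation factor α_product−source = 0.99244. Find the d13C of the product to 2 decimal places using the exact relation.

-46.41‰

δ_product = (δ_source + 1000)·α − 1000
δ_product = (-39.15 + 1000) × 0.99244 − 1000
δ_product = 953.586 − 1000 = -46.414‰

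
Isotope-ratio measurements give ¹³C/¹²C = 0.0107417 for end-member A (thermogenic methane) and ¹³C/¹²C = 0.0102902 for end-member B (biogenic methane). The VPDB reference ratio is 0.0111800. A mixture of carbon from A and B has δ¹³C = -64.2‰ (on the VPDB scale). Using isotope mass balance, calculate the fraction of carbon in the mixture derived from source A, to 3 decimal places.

δ_A = (0.0107417/0.0111800 − 1)×1000 = (0.960796 − 1)×1000 = -39.204‰
δ_B = (0.0102902/0.0111800 − 1)×1000 = (0.920411 − 1)×1000 = -79.589‰
f_A = (δ_mix − δ_B)/(δ_A − δ_B) = (-64.2 − (-79.589))/(-39.204 − (-79.589))
f_A = 15.389 / 40.385 = 0.3810

0.381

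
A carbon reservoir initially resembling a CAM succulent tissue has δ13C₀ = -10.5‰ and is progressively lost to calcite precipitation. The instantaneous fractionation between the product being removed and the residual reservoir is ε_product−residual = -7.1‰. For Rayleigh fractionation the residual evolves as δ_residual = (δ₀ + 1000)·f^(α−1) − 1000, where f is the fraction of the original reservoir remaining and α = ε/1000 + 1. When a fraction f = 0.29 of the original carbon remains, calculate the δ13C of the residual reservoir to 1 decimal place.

Rayleigh residual: δ_res = (δ₀ + 1000)·f^(α−1) − 1000
α = ε/1000 + 1 = 0.99290, so α − 1 = -0.00710
f^(α−1) = 0.29^(-0.00710) = 1.008828
δ_res = (-10.5 + 1000) × 1.008828 − 1000 = 998.235 − 1000 = -1.77‰

-1.8‰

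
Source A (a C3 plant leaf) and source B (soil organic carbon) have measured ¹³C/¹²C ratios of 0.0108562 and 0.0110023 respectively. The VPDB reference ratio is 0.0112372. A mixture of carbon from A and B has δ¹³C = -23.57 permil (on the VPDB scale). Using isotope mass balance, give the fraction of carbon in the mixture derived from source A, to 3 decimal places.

0.205

δ_A = (0.0108562/0.0112372 − 1)×1000 = (0.966095 − 1)×1000 = -33.905 permil
δ_B = (0.0110023/0.0112372 − 1)×1000 = (0.979096 − 1)×1000 = -20.904 permil
f_A = (δ_mix − δ_B)/(δ_A − δ_B) = (-23.57 − (-20.904))/(-33.905 − (-20.904))
f_A = -2.666 / -13.001 = 0.2051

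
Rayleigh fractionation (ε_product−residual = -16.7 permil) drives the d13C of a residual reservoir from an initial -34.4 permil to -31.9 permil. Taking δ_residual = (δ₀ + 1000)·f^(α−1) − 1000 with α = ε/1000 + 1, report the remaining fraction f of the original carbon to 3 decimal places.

0.857

α − 1 = ε/1000 = -0.0167
(δ_res + 1000)/(δ₀ + 1000) = (-31.9 + 1000)/(-34.4 + 1000) = 968.1/965.6 = 1.002589
f = 1.002589^(1/-0.0167) = exp(ln(1.002589)/-0.0167) = exp(0.00259/-0.0167)
f = exp(-0.1548) = 0.8566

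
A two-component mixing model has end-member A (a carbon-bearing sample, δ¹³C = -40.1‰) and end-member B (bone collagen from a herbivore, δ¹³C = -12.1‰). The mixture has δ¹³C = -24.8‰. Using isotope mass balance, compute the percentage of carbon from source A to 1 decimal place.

δ_mix = f_A·δ_A + (1 − f_A)·δ_B  ⇒  f_A = (δ_mix − δ_B)/(δ_A − δ_B)
f_A = (-24.8 − (-12.1)) / (-40.1 − (-12.1))
f_A = -12.7 / -28.0 = 0.4536

45.4%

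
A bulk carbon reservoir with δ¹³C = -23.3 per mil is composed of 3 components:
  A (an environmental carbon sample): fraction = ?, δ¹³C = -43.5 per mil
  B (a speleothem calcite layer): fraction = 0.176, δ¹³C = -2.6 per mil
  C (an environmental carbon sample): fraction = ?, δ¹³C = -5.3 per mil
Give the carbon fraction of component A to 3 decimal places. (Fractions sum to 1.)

Let f_A and f_C be the unknown fractions; fractions sum to 1 so f_A + f_C = 0.824.
Mass balance: Σ fᵢ·δᵢ = δ_bulk ⇒ f_A·(-43.5) + f_C·(-5.3) = -23.3 − (-0.458) = -22.842
Substitute f_C = 0.824 − f_A:
f_A·(-43.5 − -5.3) = -22.842 − 0.824×(-5.3) = -18.475
f_A = -18.475 / -38.2 = 0.4836

0.484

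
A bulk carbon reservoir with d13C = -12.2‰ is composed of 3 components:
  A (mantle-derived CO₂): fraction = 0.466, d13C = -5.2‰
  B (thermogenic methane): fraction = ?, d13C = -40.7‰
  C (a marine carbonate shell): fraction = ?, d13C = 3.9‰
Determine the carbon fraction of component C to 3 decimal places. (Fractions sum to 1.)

0.268

Let f_C and f_B be the unknown fractions; fractions sum to 1 so f_C + f_B = 0.534.
Mass balance: Σ fᵢ·δᵢ = δ_bulk ⇒ f_C·(3.9) + f_B·(-40.7) = -12.2 − (-2.423) = -9.777
Substitute f_B = 0.534 − f_C:
f_C·(3.9 − -40.7) = -9.777 − 0.534×(-40.7) = 11.957
f_C = 11.957 / 44.6 = 0.2681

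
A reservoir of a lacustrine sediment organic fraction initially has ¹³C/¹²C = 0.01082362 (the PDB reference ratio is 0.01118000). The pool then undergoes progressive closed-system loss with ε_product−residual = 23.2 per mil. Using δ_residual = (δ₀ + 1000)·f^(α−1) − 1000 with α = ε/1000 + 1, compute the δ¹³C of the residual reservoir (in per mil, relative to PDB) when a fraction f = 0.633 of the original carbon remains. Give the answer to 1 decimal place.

-42.1 per mil

δ₀ = (0.01082362/0.01118000 − 1)×1000 = (0.968123 − 1)×1000 = -31.877 per mil
α − 1 = ε/1000 = 0.0232
f^(α−1) = 0.633^(0.0232) = 0.989447
δ_res = (-31.877 + 1000) × 0.989447 − 1000 = 957.907 − 1000 = -42.09 per mil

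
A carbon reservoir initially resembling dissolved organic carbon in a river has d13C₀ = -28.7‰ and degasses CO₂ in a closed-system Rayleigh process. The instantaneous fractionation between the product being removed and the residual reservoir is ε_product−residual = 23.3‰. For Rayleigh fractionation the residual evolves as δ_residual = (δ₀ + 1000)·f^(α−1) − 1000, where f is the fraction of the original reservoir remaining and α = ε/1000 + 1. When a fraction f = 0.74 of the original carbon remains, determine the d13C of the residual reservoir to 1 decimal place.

-35.5‰

Rayleigh residual: δ_res = (δ₀ + 1000)·f^(α−1) − 1000
α = ε/1000 + 1 = 1.02330, so α − 1 = 0.02330
f^(α−1) = 0.74^(0.02330) = 0.993009
δ_res = (-28.7 + 1000) × 0.993009 − 1000 = 964.509 − 1000 = -35.49‰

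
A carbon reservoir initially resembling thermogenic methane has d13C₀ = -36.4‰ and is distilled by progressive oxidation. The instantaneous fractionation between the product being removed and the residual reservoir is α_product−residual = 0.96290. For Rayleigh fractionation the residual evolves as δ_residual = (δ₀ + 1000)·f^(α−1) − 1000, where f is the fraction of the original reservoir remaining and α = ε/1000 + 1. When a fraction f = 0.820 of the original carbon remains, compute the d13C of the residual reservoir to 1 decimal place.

-29.3‰

Rayleigh residual: δ_res = (δ₀ + 1000)·f^(α−1) − 1000
α − 1 = -0.03710
f^(α−1) = 0.820^(-0.03710) = 1.007390
δ_res = (-36.4 + 1000) × 1.007390 − 1000 = 970.721 − 1000 = -29.28‰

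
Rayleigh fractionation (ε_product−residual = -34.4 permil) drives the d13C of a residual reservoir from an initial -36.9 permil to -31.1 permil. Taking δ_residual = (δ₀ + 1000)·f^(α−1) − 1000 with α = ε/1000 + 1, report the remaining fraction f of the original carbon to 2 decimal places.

0.84

α − 1 = ε/1000 = -0.0344
(δ_res + 1000)/(δ₀ + 1000) = (-31.1 + 1000)/(-36.9 + 1000) = 968.9/963.1 = 1.006022
f = 1.006022^(1/-0.0344) = exp(ln(1.006022)/-0.0344) = exp(0.00600/-0.0344)
f = exp(-0.1745) = 0.8398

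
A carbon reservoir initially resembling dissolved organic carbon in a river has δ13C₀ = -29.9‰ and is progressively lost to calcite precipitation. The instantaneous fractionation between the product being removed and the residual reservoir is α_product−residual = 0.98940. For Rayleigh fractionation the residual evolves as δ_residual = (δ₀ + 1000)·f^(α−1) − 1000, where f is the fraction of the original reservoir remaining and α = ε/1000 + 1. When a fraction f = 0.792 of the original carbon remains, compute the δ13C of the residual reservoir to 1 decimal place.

-27.5‰

Rayleigh residual: δ_res = (δ₀ + 1000)·f^(α−1) − 1000
α − 1 = -0.01060
f^(α−1) = 0.792^(-0.01060) = 1.002475
δ_res = (-29.9 + 1000) × 1.002475 − 1000 = 972.501 − 1000 = -27.50‰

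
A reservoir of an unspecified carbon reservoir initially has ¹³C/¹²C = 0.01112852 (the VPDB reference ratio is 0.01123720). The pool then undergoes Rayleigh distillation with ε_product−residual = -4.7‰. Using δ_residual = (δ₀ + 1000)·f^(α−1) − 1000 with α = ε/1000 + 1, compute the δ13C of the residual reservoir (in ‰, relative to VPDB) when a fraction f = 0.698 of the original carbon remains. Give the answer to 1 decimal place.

δ₀ = (0.01112852/0.01123720 − 1)×1000 = (0.990329 − 1)×1000 = -9.671‰
α − 1 = ε/1000 = -0.0047
f^(α−1) = 0.698^(-0.0047) = 1.001691
δ_res = (-9.671 + 1000) × 1.001691 − 1000 = 992.003 − 1000 = -8.00‰

-8.0‰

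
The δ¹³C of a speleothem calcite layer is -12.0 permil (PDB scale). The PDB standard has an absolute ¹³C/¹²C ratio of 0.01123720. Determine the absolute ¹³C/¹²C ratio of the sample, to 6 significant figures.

R_sample = R_standard × (δ¹³C/1000 + 1)
R_sample = 0.01123720 × (-12.0/1000 + 1) = 0.01123720 × 0.988000
R_sample = 0.0111024

0.0111024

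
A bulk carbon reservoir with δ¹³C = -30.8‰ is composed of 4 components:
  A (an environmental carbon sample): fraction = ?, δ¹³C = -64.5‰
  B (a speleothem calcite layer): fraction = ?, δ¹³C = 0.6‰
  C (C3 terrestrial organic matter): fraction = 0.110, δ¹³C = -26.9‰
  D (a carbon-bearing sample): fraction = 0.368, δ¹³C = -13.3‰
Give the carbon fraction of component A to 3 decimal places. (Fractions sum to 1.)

Let f_A and f_B be the unknown fractions; fractions sum to 1 so f_A + f_B = 0.522.
Mass balance: Σ fᵢ·δᵢ = δ_bulk ⇒ f_A·(-64.5) + f_B·(0.6) = -30.8 − (-7.853) = -22.947
Substitute f_B = 0.522 − f_A:
f_A·(-64.5 − 0.6) = -22.947 − 0.522×(0.6) = -23.260
f_A = -23.260 / -65.1 = 0.3573

0.357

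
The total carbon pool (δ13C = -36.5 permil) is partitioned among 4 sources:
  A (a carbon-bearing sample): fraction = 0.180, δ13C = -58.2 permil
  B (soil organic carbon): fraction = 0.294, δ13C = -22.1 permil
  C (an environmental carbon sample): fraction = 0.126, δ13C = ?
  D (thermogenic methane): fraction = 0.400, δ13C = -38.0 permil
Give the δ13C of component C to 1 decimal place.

Isotope mass balance: δ_bulk = Σ fᵢ·δᵢ.
-36.5 = 0.180×(-58.2) + 0.294×(-22.1) + 0.126×δ_C + 0.400×(-38.0)
0.126·δ_C = -36.5 − (-32.173) = -4.327
δ_C = -4.327 / 0.126 = -34.34 permil

-34.3 permil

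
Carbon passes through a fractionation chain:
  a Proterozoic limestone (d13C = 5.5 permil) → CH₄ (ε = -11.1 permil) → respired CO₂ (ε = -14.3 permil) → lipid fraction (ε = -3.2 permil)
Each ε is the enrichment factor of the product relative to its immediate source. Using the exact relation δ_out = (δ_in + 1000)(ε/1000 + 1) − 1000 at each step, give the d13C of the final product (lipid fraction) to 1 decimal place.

step 1: δ = (5.50 + 1000)·(-11.1/1000 + 1) − 1000 = -5.66 permil
step 2: δ = (-5.66 + 1000)·(-14.3/1000 + 1) − 1000 = -19.88 permil
step 3: δ = (-19.88 + 1000)·(-3.2/1000 + 1) − 1000 = -23.02 permil

-23.0 permil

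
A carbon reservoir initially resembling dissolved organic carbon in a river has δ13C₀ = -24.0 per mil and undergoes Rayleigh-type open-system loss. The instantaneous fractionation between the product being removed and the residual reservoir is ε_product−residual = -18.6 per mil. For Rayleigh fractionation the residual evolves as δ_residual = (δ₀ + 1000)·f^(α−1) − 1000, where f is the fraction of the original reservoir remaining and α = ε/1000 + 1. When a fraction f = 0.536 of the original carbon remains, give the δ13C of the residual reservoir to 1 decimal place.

Rayleigh residual: δ_res = (δ₀ + 1000)·f^(α−1) − 1000
α = ε/1000 + 1 = 0.98140, so α − 1 = -0.01860
f^(α−1) = 0.536^(-0.01860) = 1.011667
δ_res = (-24.0 + 1000) × 1.011667 − 1000 = 987.387 − 1000 = -12.61 per mil

-12.6 per mil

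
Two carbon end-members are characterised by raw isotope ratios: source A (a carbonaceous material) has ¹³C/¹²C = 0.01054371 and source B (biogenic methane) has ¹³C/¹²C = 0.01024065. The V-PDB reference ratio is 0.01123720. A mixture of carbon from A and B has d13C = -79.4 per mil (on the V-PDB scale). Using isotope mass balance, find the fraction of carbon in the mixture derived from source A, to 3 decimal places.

δ_A = (0.01054371/0.01123720 − 1)×1000 = (0.938286 − 1)×1000 = -61.714 per mil
δ_B = (0.01024065/0.01123720 − 1)×1000 = (0.911317 − 1)×1000 = -88.683 per mil
f_A = (δ_mix − δ_B)/(δ_A − δ_B) = (-79.4 − (-88.683))/(-61.714 − (-88.683))
f_A = 9.283 / 26.969 = 0.3442

0.344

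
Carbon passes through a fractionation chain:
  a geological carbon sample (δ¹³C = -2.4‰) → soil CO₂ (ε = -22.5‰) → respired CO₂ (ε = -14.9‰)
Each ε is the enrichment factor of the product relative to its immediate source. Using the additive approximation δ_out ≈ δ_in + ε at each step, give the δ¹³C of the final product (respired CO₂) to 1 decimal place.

step 1: δ ≈ -2.4 + (-22.5) = -24.9‰
step 2: δ ≈ -24.9 + (-14.9) = -39.8‰

-39.8‰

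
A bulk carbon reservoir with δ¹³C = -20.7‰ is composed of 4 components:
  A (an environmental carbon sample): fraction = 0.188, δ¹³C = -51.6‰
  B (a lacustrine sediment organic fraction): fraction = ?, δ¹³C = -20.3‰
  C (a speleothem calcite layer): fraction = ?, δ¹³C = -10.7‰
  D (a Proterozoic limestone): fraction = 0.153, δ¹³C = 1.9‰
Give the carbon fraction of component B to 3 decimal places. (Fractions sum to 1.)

0.442

Let f_B and f_C be the unknown fractions; fractions sum to 1 so f_B + f_C = 0.659.
Mass balance: Σ fᵢ·δᵢ = δ_bulk ⇒ f_B·(-20.3) + f_C·(-10.7) = -20.7 − (-9.410) = -11.290
Substitute f_C = 0.659 − f_B:
f_B·(-20.3 − -10.7) = -11.290 − 0.659×(-10.7) = -4.239
f_B = -4.239 / -9.6 = 0.4415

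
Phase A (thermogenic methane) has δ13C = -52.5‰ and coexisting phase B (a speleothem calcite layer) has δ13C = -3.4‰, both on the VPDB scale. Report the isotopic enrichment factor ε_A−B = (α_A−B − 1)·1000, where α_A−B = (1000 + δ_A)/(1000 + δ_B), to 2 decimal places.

α_A−B = (1000 + -52.5) / (1000 + -3.4) = 947.5 / 996.6 = 0.950732
ε_A−B = (0.950732 − 1) × 1000 = -49.268‰
(The approximation ε ≈ δ_A − δ_B would give -49.1‰.)

-49.27‰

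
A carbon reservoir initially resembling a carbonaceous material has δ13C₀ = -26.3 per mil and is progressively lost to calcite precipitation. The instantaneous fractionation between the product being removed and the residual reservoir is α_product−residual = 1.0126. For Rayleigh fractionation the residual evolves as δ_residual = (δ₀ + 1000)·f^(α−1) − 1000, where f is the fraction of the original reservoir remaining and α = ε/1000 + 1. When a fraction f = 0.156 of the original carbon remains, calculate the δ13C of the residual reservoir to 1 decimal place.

Rayleigh residual: δ_res = (δ₀ + 1000)·f^(α−1) − 1000
α − 1 = 0.01260
f^(α−1) = 0.156^(0.01260) = 0.976862
δ_res = (-26.3 + 1000) × 0.976862 − 1000 = 951.171 − 1000 = -48.83 per mil

-48.8 per mil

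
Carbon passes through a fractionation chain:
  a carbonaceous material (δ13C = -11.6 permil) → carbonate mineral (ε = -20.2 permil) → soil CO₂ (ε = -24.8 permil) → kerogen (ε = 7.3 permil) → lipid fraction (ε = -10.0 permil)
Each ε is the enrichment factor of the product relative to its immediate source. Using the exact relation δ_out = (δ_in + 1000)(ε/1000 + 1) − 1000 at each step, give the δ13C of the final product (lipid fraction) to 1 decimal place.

-58.2 permil

step 1: δ = (-11.60 + 1000)·(-20.2/1000 + 1) − 1000 = -31.57 permil
step 2: δ = (-31.57 + 1000)·(-24.8/1000 + 1) − 1000 = -55.58 permil
step 3: δ = (-55.58 + 1000)·(7.3/1000 + 1) − 1000 = -48.69 permil
step 4: δ = (-48.69 + 1000)·(-10.0/1000 + 1) − 1000 = -58.20 permil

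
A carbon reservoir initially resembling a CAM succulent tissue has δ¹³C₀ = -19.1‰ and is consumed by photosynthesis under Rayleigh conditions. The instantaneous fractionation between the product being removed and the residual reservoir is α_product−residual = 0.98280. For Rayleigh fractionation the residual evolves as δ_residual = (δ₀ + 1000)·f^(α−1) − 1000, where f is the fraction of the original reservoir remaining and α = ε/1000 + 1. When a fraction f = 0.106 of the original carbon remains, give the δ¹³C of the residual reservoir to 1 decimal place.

19.5‰

Rayleigh residual: δ_res = (δ₀ + 1000)·f^(α−1) − 1000
α − 1 = -0.01720
f^(α−1) = 0.106^(-0.01720) = 1.039357
δ_res = (-19.1 + 1000) × 1.039357 − 1000 = 1019.505 − 1000 = 19.51‰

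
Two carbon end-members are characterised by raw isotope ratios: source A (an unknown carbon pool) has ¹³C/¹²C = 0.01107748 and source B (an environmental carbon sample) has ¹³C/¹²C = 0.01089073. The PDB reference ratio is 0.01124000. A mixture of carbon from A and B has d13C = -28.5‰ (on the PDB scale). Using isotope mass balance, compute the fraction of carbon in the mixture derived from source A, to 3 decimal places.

0.155

δ_A = (0.01107748/0.01124000 − 1)×1000 = (0.985541 − 1)×1000 = -14.459‰
δ_B = (0.01089073/0.01124000 − 1)×1000 = (0.968926 − 1)×1000 = -31.074‰
f_A = (δ_mix − δ_B)/(δ_A − δ_B) = (-28.5 − (-31.074))/(-14.459 − (-31.074))
f_A = 2.574 / 16.615 = 0.1549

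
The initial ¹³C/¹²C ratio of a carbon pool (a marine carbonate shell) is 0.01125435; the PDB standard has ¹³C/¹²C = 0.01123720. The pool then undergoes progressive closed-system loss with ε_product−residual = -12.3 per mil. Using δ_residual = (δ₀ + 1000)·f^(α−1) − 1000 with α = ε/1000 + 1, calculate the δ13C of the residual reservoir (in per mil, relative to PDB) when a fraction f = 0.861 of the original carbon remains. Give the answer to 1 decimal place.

3.4 per mil

δ₀ = (0.01125435/0.01123720 − 1)×1000 = (1.001526 − 1)×1000 = 1.526 per mil
α − 1 = ε/1000 = -0.0123
f^(α−1) = 0.861^(-0.0123) = 1.001843
δ_res = (1.526 + 1000) × 1.001843 − 1000 = 1003.372 − 1000 = 3.37 per mil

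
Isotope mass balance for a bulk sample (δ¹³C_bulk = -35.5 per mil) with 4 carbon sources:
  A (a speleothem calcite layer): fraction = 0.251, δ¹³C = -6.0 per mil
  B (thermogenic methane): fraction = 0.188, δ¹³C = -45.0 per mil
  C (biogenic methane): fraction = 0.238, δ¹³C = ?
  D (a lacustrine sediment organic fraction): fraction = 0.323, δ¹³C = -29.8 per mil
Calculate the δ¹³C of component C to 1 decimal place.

-66.8 per mil

Isotope mass balance: δ_bulk = Σ fᵢ·δᵢ.
-35.5 = 0.251×(-6.0) + 0.188×(-45.0) + 0.238×δ_C + 0.323×(-29.8)
0.238·δ_C = -35.5 − (-19.591) = -15.909
δ_C = -15.909 / 0.238 = -66.84 per mil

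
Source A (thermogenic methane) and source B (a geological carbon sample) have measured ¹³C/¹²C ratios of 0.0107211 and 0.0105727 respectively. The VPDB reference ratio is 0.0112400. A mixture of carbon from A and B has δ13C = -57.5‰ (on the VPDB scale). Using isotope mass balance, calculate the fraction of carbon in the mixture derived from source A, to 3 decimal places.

δ_A = (0.0107211/0.0112400 − 1)×1000 = (0.953835 − 1)×1000 = -46.165‰
δ_B = (0.0105727/0.0112400 − 1)×1000 = (0.940632 − 1)×1000 = -59.368‰
f_A = (δ_mix − δ_B)/(δ_A − δ_B) = (-57.5 − (-59.368))/(-46.165 − (-59.368))
f_A = 1.868 / 13.203 = 0.1415

0.142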